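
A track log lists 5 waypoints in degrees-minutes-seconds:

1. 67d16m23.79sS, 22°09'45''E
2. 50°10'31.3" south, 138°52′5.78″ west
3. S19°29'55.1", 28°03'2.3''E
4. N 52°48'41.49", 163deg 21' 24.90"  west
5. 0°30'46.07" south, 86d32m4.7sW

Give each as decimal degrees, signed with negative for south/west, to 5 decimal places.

Point 1:
  Latitude: 67° + 16/60 + 23.79/3600 = 67 + 0.266667 + 0.006608 = 67.273275
  hemisphere S, so the sign is −
  λ: 22 + 9/60 + 45/3600 = 22.162500
  E → positive
Point 2:
  Latitude: 50 + 10/60 + 31.3/3600 = 50.175361
  S → negative
  λ: 138° + 52/60 + 5.78/3600 = 138 + 0.866667 + 0.001606 = 138.868272
  hemisphere W, so the sign is −
Point 3:
  Lat: 29′ + 55.1″ = 29.91833′; 19 + 29.91833/60 = 19.498639
  S → negative
  λ: 28° + 3/60 + 2.3/3600 = 28 + 0.050000 + 0.000639 = 28.050639
  E → positive
Point 4:
  Lat: 52 + 48/60 + 41.49/3600 = 52.811525
  N → positive
  Longitude: 163 + 21/60 + 24.9/3600 = 163.356917
  W → negative
Point 5:
  φ: 0 + 30/60 + 46.07/3600 = 0.512797
  S → negative
  Lon: 86° + 32/60 + 4.7/3600 = 86 + 0.533333 + 0.001306 = 86.534639
  W → negative

1. -67.27328, 22.16250
2. -50.17536, -138.86827
3. -19.49864, 28.05064
4. 52.81153, -163.35692
5. -0.51280, -86.53464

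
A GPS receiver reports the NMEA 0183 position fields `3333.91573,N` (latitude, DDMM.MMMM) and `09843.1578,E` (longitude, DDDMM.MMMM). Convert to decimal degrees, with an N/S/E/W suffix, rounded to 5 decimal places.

Lat: degrees = first 2 digits = 33, minutes = 33.91573; 33 + 33.91573/60 = 33.565262
λ: degrees = first 3 digits = 98, minutes = 43.1578; 98 + 43.1578/60 = 98.719297

33.56526° N, 98.71930° E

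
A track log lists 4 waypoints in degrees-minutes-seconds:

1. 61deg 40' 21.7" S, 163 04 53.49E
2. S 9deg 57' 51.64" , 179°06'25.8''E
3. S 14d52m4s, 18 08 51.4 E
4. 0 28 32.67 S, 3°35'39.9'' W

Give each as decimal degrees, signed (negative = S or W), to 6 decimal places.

1. -61.672694, 163.081525
2. -9.964344, 179.107167
3. -14.867778, 18.147611
4. -0.475742, -3.594417

Point 1:
  Latitude: 61° + 40/60 + 21.7/3600 = 61 + 0.666667 + 0.006028 = 61.6726944
  S ⇒ negate
  λ: 4′ + 53.49″ = 4.89150′; 163 + 4.89150/60 = 163.0815250
  E → positive
Point 2:
  φ: 57′ + 51.64″ = 57.86067′; 9 + 57.86067/60 = 9.9643444
  hemisphere S, so the sign is −
  Lon: 179 + 6/60 + 25.8/3600 = 179.1071667
  E → positive
Point 3:
  Lat: 14° + 52/60 + 4/3600 = 14 + 0.866667 + 0.001111 = 14.8677778
  hemisphere S, so the sign is −
  Lon: 8′ + 51.4″ = 8.85667′; 18 + 8.85667/60 = 18.1476111
  E ⇒ keep positive
Point 4:
  Latitude: 0° + 28/60 + 32.67/3600 = 0 + 0.466667 + 0.009075 = 0.4757417
  S ⇒ negate
  Longitude: 35′ + 39.9″ = 35.66500′; 3 + 35.66500/60 = 3.5944167
  hemisphere W, so the sign is −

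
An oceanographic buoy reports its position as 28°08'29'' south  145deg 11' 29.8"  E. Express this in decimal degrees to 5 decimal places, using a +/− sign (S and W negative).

-28.14139, 145.19161

Lat: 28° + 8/60 + 29/3600 = 28 + 0.133333 + 0.008056 = 28.141389
S → negative
Lon: 145° + 11/60 + 29.8/3600 = 145 + 0.183333 + 0.008278 = 145.191611
E ⇒ keep positive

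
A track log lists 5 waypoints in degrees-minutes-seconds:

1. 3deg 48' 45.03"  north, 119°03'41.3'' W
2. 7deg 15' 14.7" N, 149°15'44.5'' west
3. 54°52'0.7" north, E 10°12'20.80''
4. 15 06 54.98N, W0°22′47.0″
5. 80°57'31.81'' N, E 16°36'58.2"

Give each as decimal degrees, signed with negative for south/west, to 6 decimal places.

Point 1:
  Lat: 3 + 48/60 + 45.03/3600 = 3.8125083
  N → positive
  λ: 119 + 3/60 + 41.3/3600 = 119.0614722
  hemisphere W, so the sign is −
Point 2:
  Latitude: 7 + 15/60 + 14.7/3600 = 7.2540833
  N → positive
  λ: 15′ + 44.5″ = 15.74167′; 149 + 15.74167/60 = 149.2623611
  W → negative
Point 3:
  Latitude: 52′ + 0.7″ = 52.01167′; 54 + 52.01167/60 = 54.8668611
  N ⇒ keep positive
  Longitude: 10° + 12/60 + 20.8/3600 = 10 + 0.200000 + 0.005778 = 10.2057778
  E → positive
Point 4:
  Lat: 15 + 6/60 + 54.98/3600 = 15.1152722
  N → positive
  Lon: 0° + 22/60 + 47/3600 = 0 + 0.366667 + 0.013056 = 0.3797222
  W ⇒ negate
Point 5:
  φ: 80 + 57/60 + 31.81/3600 = 80.9588361
  N → positive
  Lon: 16 + 36/60 + 58.2/3600 = 16.6161667
  E ⇒ keep positive

1. 3.812508, -119.061472
2. 7.254083, -149.262361
3. 54.866861, 10.205778
4. 15.115272, -0.379722
5. 80.958836, 16.616167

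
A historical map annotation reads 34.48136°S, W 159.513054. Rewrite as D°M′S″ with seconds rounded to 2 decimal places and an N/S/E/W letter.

Latitude: 0.481360 × 60 = 28.88160′ → 28′, remainder × 60 = 52.8960″
Longitude: whole degrees 159; 30.78324′ → 30′ and 46.9944″

34°28′52.90″ S, 159°30′46.99″ W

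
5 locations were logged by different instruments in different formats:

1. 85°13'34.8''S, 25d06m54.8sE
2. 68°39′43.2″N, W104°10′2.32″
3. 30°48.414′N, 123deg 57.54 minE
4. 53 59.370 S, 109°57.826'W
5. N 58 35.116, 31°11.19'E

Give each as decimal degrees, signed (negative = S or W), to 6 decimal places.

1. -85.226333, 25.115222
2. 68.662000, -104.167311
3. 30.806900, 123.959000
4. -53.989500, -109.963767
5. 58.585267, 31.186500

Point 1:
  Latitude: 13′ + 34.8″ = 13.58000′; 85 + 13.58000/60 = 85.2263333
  hemisphere S, so the sign is −
  Longitude: 25 + 6/60 + 54.8/3600 = 25.1152222
  E ⇒ keep positive
Point 2:
  Latitude: 68° + 39/60 + 43.2/3600 = 68 + 0.650000 + 0.012000 = 68.6620000
  N → positive
  Longitude: 10′ + 2.32″ = 10.03867′; 104 + 10.03867/60 = 104.1673111
  hemisphere W, so the sign is −
Point 3:
  Latitude: 48.414′ = 0.806900°; total 30.8069000
  N → positive
  λ: 57.54′ = 0.959000°; total 123.9590000
  E → positive
Point 4:
  φ: 59.37′ = 0.989500°; total 53.9895000
  S ⇒ negate
  Longitude: 109 + 57.826/60 = 109.9637667
  hemisphere W, so the sign is −
Point 5:
  Lat: 35.116′ = 0.585267°; total 58.5852667
  N ⇒ keep positive
  λ: 31 + 11.19/60 = 31.1865000
  E ⇒ keep positive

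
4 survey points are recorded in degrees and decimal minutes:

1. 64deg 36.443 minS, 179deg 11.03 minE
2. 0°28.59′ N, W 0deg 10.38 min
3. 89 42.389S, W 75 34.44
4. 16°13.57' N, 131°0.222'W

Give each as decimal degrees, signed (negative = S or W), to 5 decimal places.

Point 1:
  φ: 36.443′ = 0.607383°; total 64.607383
  hemisphere S, so the sign is −
  Longitude: 11.03′ = 0.183833°; total 179.183833
  E ⇒ keep positive
Point 2:
  Latitude: 28.59′ = 0.476500°; total 0.476500
  N ⇒ keep positive
  Lon: 0 + 10.38/60 = 0.173000
  W ⇒ negate
Point 3:
  φ: 42.389′ = 0.706483°; total 89.706483
  S → negative
  λ: 34.44′ = 0.574000°; total 75.574000
  hemisphere W, so the sign is −
Point 4:
  Lat: 13.57′ = 0.226167°; total 16.226167
  N → positive
  Lon: 0.222′ = 0.003700°; total 131.003700
  W → negative

1. -64.60738, 179.18383
2. 0.47650, -0.17300
3. -89.70648, -75.57400
4. 16.22617, -131.00370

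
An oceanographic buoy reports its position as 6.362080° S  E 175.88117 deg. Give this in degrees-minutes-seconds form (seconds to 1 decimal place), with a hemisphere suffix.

φ: 0.362080 × 60 = 21.72480′ → 21′, remainder × 60 = 43.488″
λ: 0.881170 × 60 = 52.87020′ → 52′, remainder × 60 = 52.212″

6°21′43.5″ S, 175°52′52.2″ E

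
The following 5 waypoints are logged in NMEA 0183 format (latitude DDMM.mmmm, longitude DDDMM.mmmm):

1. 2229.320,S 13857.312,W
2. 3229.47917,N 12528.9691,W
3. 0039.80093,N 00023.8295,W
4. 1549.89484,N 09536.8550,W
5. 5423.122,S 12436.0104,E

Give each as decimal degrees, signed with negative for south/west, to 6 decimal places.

Point 1:
  Lat: split at 2 digits → 22° and 29.32′; 22 + 29.32/60 = 22.4886667
  S ⇒ negate
  λ: degrees = first 3 digits = 138, minutes = 57.312; 138 + 57.312/60 = 138.9552000
  W → negative
Point 2:
  Latitude: split at 2 digits → 32° and 29.47917′; 32 + 29.47917/60 = 32.4913195
  N → positive
  Longitude: degrees = first 3 digits = 125, minutes = 28.9691; 125 + 28.9691/60 = 125.4828183
  W → negative
Point 3:
  φ: degrees = first 2 digits = 0, minutes = 39.80093; 0 + 39.80093/60 = 0.6633488
  N ⇒ keep positive
  Longitude: degrees = first 3 digits = 0, minutes = 23.8295; 0 + 23.8295/60 = 0.3971583
  hemisphere W, so the sign is −
Point 4:
  Lat: degrees = first 2 digits = 15, minutes = 49.89484; 15 + 49.89484/60 = 15.8315807
  N ⇒ keep positive
  Longitude: split at 3 digits → 095° and 36.855′; 95 + 36.855/60 = 95.6142500
  W ⇒ negate
Point 5:
  Latitude: split at 2 digits → 54° and 23.122′; 54 + 23.122/60 = 54.3853667
  hemisphere S, so the sign is −
  Lon: degrees = first 3 digits = 124, minutes = 36.0104; 124 + 36.0104/60 = 124.6001733
  E → positive

1. -22.488667, -138.955200
2. 32.491320, -125.482818
3. 0.663349, -0.397158
4. 15.831581, -95.614250
5. -54.385367, 124.600173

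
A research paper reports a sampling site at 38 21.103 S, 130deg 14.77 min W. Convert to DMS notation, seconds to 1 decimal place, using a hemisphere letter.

Latitude: fractional minutes 0.10300 × 60 = 6.180″
Longitude: fractional minutes 0.77000 × 60 = 46.200″

38°21′6.2″ S, 130°14′46.2″ W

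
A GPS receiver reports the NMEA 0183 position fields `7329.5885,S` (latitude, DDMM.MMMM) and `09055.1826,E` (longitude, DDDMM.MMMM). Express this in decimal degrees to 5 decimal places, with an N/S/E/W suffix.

73.49314° S, 90.91971° E

φ: split at 2 digits → 73° and 29.5885′; 73 + 29.5885/60 = 73.493142
Longitude: degrees = first 3 digits = 90, minutes = 55.1826; 90 + 55.1826/60 = 90.919710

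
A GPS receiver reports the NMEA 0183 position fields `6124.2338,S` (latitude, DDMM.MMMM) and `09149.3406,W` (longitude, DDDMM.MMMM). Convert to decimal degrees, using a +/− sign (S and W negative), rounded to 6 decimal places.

-61.403897, -91.822343

Lat: degrees = first 2 digits = 61, minutes = 24.2338; 61 + 24.2338/60 = 61.4038967
S ⇒ negate
λ: degrees = first 3 digits = 91, minutes = 49.3406; 91 + 49.3406/60 = 91.8223433
W ⇒ negate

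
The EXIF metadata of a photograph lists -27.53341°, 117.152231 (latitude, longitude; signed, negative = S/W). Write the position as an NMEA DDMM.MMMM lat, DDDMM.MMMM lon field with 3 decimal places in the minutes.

Latitude is negative → S; |value| = 27.533410
Lat: minutes = (27.533410 − 27) × 60 = 32.00460
Longitude: 117° + 0.152231 × 60 = 117° 9.13386′

2732.005,S / 11709.134,E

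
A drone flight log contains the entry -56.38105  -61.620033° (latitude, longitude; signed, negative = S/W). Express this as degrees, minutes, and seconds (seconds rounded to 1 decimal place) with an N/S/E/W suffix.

56°22′51.8″ S, 61°37′12.1″ W

Latitude is negative → S; |value| = 56.381050
Lat: whole degrees 56; 22.86300′ → 22′ and 51.780″
Longitude is negative → W; |value| = 61.620033
λ: 0.620033° → 37.20198′; 0.20198 × 60 = 12.119″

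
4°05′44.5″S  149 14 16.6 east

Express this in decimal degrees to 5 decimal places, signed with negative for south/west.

-4.09569, 149.23794

φ: 4 + 5/60 + 44.5/3600 = 4.095694
S → negative
Lon: 149° + 14/60 + 16.6/3600 = 149 + 0.233333 + 0.004611 = 149.237944
E → positive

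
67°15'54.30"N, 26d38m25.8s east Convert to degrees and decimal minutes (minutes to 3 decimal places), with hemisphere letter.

67° 15.905′ N, 26° 38.430′ E

Lat: seconds/60 = 0.90500; minutes = 15 + 0.90500 = 15.90500
λ: seconds/60 = 0.43000; minutes = 38 + 0.43000 = 38.43000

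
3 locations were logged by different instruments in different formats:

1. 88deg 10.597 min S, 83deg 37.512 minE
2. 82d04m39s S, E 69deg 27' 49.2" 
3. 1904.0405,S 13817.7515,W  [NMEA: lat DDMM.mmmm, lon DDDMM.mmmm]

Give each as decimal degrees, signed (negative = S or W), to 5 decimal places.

1. -88.17662, 83.62520
2. -82.07750, 69.46367
3. -19.06734, -138.29586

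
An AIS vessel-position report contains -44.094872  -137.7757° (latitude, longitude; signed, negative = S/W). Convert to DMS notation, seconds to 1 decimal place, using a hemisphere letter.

Latitude is negative → S; |value| = 44.094872
φ: 0.094872° → 5.69232′; 0.69232 × 60 = 41.539″
Longitude is negative → W; |value| = 137.775700
Longitude: 0.775700 × 60 = 46.54200′ → 46′, remainder × 60 = 32.520″

44°05′41.5″ S, 137°46′32.5″ W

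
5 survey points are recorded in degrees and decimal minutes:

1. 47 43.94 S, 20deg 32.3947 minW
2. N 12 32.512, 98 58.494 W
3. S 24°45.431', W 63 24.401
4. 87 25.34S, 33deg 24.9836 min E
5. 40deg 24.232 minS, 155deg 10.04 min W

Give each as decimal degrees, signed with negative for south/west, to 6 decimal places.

1. -47.732333, -20.539912
2. 12.541867, -98.974900
3. -24.757183, -63.406683
4. -87.422333, 33.416393
5. -40.403867, -155.167333

Point 1:
  Latitude: 47 + 43.94/60 = 47.7323333
  S → negative
  λ: 20 + 32.3947/60 = 20.5399117
  hemisphere W, so the sign is −
Point 2:
  Lat: 12 + 32.512/60 = 12.5418667
  N ⇒ keep positive
  λ: 98 + 58.494/60 = 98.9749000
  W → negative
Point 3:
  Latitude: 24 + 45.431/60 = 24.7571833
  S → negative
  Longitude: 63 + 24.401/60 = 63.4066833
  W → negative
Point 4:
  φ: 87 + 25.34/60 = 87.4223333
  S → negative
  Lon: 33 + 24.9836/60 = 33.4163933
  E → positive
Point 5:
  Lat: 24.232′ = 0.403867°; total 40.4038667
  hemisphere S, so the sign is −
  λ: 10.04′ = 0.167333°; total 155.1673333
  W → negative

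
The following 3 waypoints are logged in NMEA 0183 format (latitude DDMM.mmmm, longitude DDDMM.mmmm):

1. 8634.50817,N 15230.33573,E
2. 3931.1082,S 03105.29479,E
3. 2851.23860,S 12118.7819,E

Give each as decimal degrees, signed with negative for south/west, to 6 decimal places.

1. 86.575136, 152.505596
2. -39.518470, 31.088247
3. -28.853977, 121.313032

Point 1:
  φ: degrees = first 2 digits = 86, minutes = 34.50817; 86 + 34.50817/60 = 86.5751362
  N → positive
  Longitude: split at 3 digits → 152° and 30.33573′; 152 + 30.33573/60 = 152.5055955
  E → positive
Point 2:
  Latitude: degrees = first 2 digits = 39, minutes = 31.1082; 39 + 31.1082/60 = 39.5184700
  S ⇒ negate
  Lon: degrees = first 3 digits = 31, minutes = 5.29479; 31 + 5.29479/60 = 31.0882465
  E ⇒ keep positive
Point 3:
  φ: degrees = first 2 digits = 28, minutes = 51.2386; 28 + 51.2386/60 = 28.8539767
  S → negative
  Lon: split at 3 digits → 121° and 18.7819′; 121 + 18.7819/60 = 121.3130317
  E → positive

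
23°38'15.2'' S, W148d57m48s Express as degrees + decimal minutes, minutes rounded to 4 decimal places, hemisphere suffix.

φ: seconds/60 = 0.25333; minutes = 38 + 0.25333 = 38.253333
Longitude: seconds/60 = 0.80000; minutes = 57 + 0.80000 = 57.800000

23° 38.2533′ S, 148° 57.8000′ W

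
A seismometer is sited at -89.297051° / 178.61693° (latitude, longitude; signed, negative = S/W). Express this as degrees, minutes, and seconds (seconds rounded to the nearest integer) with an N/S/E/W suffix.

Latitude is negative → S; |value| = 89.297051
Latitude: whole degrees 89; 17.82306′ → 17′ and 49.38″
λ: 0.616930° → 37.01580′; 0.01580 × 60 = 0.95″

89°17′49″ S, 178°37′1″ E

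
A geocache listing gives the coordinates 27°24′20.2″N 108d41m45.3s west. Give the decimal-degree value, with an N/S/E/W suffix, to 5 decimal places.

φ: 27° + 24/60 + 20.2/3600 = 27 + 0.400000 + 0.005611 = 27.405611
λ: 41′ + 45.3″ = 41.75500′; 108 + 41.75500/60 = 108.695917

27.40561° N, 108.69592° W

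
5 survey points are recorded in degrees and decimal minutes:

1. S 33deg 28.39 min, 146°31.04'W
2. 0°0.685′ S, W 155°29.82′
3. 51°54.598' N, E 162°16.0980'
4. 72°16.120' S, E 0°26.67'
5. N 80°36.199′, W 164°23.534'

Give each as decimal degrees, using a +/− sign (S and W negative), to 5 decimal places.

Point 1:
  Latitude: 33 + 28.39/60 = 33.473167
  S → negative
  Lon: 31.04′ = 0.517333°; total 146.517333
  W → negative
Point 2:
  Latitude: 0 + 0.685/60 = 0.011417
  hemisphere S, so the sign is −
  Lon: 29.82′ = 0.497000°; total 155.497000
  hemisphere W, so the sign is −
Point 3:
  φ: 54.598′ = 0.909967°; total 51.909967
  N ⇒ keep positive
  λ: 162 + 16.098/60 = 162.268300
  E ⇒ keep positive
Point 4:
  Latitude: 72 + 16.12/60 = 72.268667
  S ⇒ negate
  λ: 26.67′ = 0.444500°; total 0.444500
  E → positive
Point 5:
  φ: 80 + 36.199/60 = 80.603317
  N → positive
  Lon: 164 + 23.534/60 = 164.392233
  hemisphere W, so the sign is −

1. -33.47317, -146.51733
2. -0.01142, -155.49700
3. 51.90997, 162.26830
4. -72.26867, 0.44450
5. 80.60332, -164.39223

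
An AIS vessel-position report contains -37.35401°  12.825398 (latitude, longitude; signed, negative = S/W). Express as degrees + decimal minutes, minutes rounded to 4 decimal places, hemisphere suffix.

Latitude is negative → S; |value| = 37.354010
Lat: 37° + 0.354010 × 60 = 37° 21.240600′
λ: minutes = (12.825398 − 12) × 60 = 49.523880

37° 21.2406′ S, 12° 49.5239′ E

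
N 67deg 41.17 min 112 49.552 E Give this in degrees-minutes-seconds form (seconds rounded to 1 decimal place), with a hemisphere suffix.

φ: fractional minutes 0.17000 × 60 = 10.200″
Lon: 49.55200′ → 49′ and 0.55200 × 60 = 33.120″

67°41′10.2″ N, 112°49′33.1″ E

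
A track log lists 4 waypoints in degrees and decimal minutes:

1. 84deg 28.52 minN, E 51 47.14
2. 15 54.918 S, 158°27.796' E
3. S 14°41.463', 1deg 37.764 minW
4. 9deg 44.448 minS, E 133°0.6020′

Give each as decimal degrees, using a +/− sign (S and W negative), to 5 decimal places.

1. 84.47533, 51.78567
2. -15.91530, 158.46327
3. -14.69105, -1.62940
4. -9.74080, 133.01003

Point 1:
  Latitude: 84 + 28.52/60 = 84.475333
  N → positive
  Longitude: 47.14′ = 0.785667°; total 51.785667
  E → positive
Point 2:
  φ: 15 + 54.918/60 = 15.915300
  hemisphere S, so the sign is −
  Lon: 158 + 27.796/60 = 158.463267
  E ⇒ keep positive
Point 3:
  Lat: 41.463′ = 0.691050°; total 14.691050
  hemisphere S, so the sign is −
  λ: 37.764′ = 0.629400°; total 1.629400
  W → negative
Point 4:
  Lat: 44.448′ = 0.740800°; total 9.740800
  S → negative
  λ: 0.602′ = 0.010033°; total 133.010033
  E → positive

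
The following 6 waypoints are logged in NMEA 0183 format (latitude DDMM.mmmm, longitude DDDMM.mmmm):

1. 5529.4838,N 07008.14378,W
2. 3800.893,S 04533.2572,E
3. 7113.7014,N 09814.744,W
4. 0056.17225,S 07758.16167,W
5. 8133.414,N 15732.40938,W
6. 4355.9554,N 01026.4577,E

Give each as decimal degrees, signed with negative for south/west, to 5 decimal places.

Point 1:
  φ: split at 2 digits → 55° and 29.4838′; 55 + 29.4838/60 = 55.491397
  N → positive
  λ: split at 3 digits → 070° and 8.14378′; 70 + 8.14378/60 = 70.135730
  hemisphere W, so the sign is −
Point 2:
  φ: split at 2 digits → 38° and 0.893′; 38 + 0.893/60 = 38.014883
  S ⇒ negate
  λ: degrees = first 3 digits = 45, minutes = 33.2572; 45 + 33.2572/60 = 45.554287
  E ⇒ keep positive
Point 3:
  Latitude: split at 2 digits → 71° and 13.7014′; 71 + 13.7014/60 = 71.228357
  N ⇒ keep positive
  Lon: degrees = first 3 digits = 98, minutes = 14.744; 98 + 14.744/60 = 98.245733
  W → negative
Point 4:
  Latitude: split at 2 digits → 00° and 56.17225′; 0 + 56.17225/60 = 0.936204
  S ⇒ negate
  Longitude: split at 3 digits → 077° and 58.16167′; 77 + 58.16167/60 = 77.969361
  W → negative
Point 5:
  Latitude: degrees = first 2 digits = 81, minutes = 33.414; 81 + 33.414/60 = 81.556900
  N ⇒ keep positive
  λ: degrees = first 3 digits = 157, minutes = 32.40938; 157 + 32.40938/60 = 157.540156
  hemisphere W, so the sign is −
Point 6:
  Lat: split at 2 digits → 43° and 55.9554′; 43 + 55.9554/60 = 43.932590
  N ⇒ keep positive
  Lon: split at 3 digits → 010° and 26.4577′; 10 + 26.4577/60 = 10.440962
  E ⇒ keep positive

1. 55.49140, -70.13573
2. -38.01488, 45.55429
3. 71.22836, -98.24573
4. -0.93620, -77.96936
5. 81.55690, -157.54016
6. 43.93259, 10.44096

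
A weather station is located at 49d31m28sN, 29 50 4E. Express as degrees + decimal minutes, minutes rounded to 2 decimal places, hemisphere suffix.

49° 31.47′ N, 29° 50.07′ E

Latitude: seconds/60 = 0.46667; minutes = 31 + 0.46667 = 31.4667
λ: seconds/60 = 0.06667; minutes = 50 + 0.06667 = 50.0667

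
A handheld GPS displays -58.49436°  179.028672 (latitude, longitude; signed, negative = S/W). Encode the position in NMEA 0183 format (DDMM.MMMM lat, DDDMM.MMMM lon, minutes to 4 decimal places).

5829.6616,S / 17901.7203,E

Latitude is negative → S; |value| = 58.494360
Lat: 58° + 0.494360 × 60 = 58° 29.661600′
Longitude: minutes = (179.028672 − 179) × 60 = 1.720320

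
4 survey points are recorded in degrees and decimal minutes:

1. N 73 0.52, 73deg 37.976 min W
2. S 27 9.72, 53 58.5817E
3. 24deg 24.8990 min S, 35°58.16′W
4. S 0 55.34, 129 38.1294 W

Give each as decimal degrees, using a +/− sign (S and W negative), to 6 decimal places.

Point 1:
  Latitude: 73 + 0.52/60 = 73.0086667
  N ⇒ keep positive
  Longitude: 37.976′ = 0.632933°; total 73.6329333
  hemisphere W, so the sign is −
Point 2:
  Latitude: 27 + 9.72/60 = 27.1620000
  S ⇒ negate
  Longitude: 53 + 58.5817/60 = 53.9763617
  E → positive
Point 3:
  Lat: 24.899′ = 0.414983°; total 24.4149833
  S ⇒ negate
  λ: 58.16′ = 0.969333°; total 35.9693333
  hemisphere W, so the sign is −
Point 4:
  Latitude: 0 + 55.34/60 = 0.9223333
  S → negative
  Lon: 129 + 38.1294/60 = 129.6354900
  W → negative

1. 73.008667, -73.632933
2. -27.162000, 53.976362
3. -24.414983, -35.969333
4. -0.922333, -129.635490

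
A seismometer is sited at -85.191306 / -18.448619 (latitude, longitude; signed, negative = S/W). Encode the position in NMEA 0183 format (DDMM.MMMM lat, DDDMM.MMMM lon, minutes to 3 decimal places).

Latitude is negative → S; |value| = 85.191306
φ: 85° + 0.191306 × 60 = 85° 11.47836′
Longitude is negative → W; |value| = 18.448619
Lon: fractional part 0.448619 → 26.91714 minutes

8511.478,S / 01826.917,W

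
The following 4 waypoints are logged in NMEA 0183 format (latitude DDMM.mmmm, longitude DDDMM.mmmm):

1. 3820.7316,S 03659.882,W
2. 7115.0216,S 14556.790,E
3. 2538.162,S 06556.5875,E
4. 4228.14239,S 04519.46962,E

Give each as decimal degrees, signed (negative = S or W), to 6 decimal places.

1. -38.345527, -36.998033
2. -71.250360, 145.946500
3. -25.636033, 65.943125
4. -42.469040, 45.324494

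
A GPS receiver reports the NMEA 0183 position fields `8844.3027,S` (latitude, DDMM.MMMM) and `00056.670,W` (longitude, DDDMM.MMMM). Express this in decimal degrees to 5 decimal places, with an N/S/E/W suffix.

88.73838° S, 0.94450° W

φ: degrees = first 2 digits = 88, minutes = 44.3027; 88 + 44.3027/60 = 88.738378
λ: split at 3 digits → 000° and 56.67′; 0 + 56.67/60 = 0.944500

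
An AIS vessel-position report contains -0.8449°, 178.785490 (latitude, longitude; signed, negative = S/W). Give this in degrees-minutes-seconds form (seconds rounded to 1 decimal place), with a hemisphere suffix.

Latitude is negative → S; |value| = 0.844900
Latitude: whole degrees 0; 50.69400′ → 50′ and 41.640″
Longitude: 0.785490° → 47.12940′; 0.12940 × 60 = 7.764″

0°50′41.6″ S, 178°47′7.8″ E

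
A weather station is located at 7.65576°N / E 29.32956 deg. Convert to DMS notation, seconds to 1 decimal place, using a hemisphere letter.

φ: 0.655760° → 39.34560′; 0.34560 × 60 = 20.736″
Longitude: 0.329560 × 60 = 19.77360′ → 19′, remainder × 60 = 46.416″

7°39′20.7″ N, 29°19′46.4″ E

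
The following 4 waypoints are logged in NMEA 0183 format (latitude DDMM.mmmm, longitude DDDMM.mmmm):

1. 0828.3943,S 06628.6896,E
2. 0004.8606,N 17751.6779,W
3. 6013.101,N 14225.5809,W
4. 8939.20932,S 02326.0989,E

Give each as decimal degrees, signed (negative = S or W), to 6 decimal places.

1. -8.473238, 66.478160
2. 0.081010, -177.861298
3. 60.218350, -142.426348
4. -89.653489, 23.434982

Point 1:
  Lat: degrees = first 2 digits = 8, minutes = 28.3943; 8 + 28.3943/60 = 8.4732383
  S ⇒ negate
  Lon: split at 3 digits → 066° and 28.6896′; 66 + 28.6896/60 = 66.4781600
  E → positive
Point 2:
  φ: degrees = first 2 digits = 0, minutes = 4.8606; 0 + 4.8606/60 = 0.0810100
  N → positive
  λ: degrees = first 3 digits = 177, minutes = 51.6779; 177 + 51.6779/60 = 177.8612983
  W → negative
Point 3:
  φ: degrees = first 2 digits = 60, minutes = 13.101; 60 + 13.101/60 = 60.2183500
  N → positive
  Longitude: split at 3 digits → 142° and 25.5809′; 142 + 25.5809/60 = 142.4263483
  hemisphere W, so the sign is −
Point 4:
  Latitude: degrees = first 2 digits = 89, minutes = 39.20932; 89 + 39.20932/60 = 89.6534887
  S ⇒ negate
  λ: split at 3 digits → 023° and 26.0989′; 23 + 26.0989/60 = 23.4349817
  E ⇒ keep positive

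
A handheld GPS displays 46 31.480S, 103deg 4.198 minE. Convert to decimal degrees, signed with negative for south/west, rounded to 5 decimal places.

Latitude: 46 + 31.48/60 = 46.524667
S → negative
Lon: 4.198′ = 0.069967°; total 103.069967
E → positive

-46.52467, 103.06997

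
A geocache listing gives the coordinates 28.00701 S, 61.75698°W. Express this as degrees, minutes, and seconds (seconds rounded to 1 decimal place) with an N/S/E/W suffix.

28°00′25.2″ S, 61°45′25.1″ W

Lat: whole degrees 28; 0.42060′ → 0′ and 25.236″
Lon: 0.756980° → 45.41880′; 0.41880 × 60 = 25.128″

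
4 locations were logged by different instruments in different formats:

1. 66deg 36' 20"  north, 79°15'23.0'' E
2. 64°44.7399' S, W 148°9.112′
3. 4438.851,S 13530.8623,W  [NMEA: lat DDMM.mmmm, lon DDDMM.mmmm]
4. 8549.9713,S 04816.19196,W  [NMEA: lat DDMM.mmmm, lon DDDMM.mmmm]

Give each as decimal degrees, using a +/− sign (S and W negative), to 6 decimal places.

Point 1:
  Latitude: 36′ + 20″ = 36.33333′; 66 + 36.33333/60 = 66.6055556
  N ⇒ keep positive
  Lon: 79° + 15/60 + 23/3600 = 79 + 0.250000 + 0.006389 = 79.2563889
  E → positive
Point 2:
  Lat: 64 + 44.7399/60 = 64.7456650
  S ⇒ negate
  Longitude: 9.112′ = 0.151867°; total 148.1518667
  W ⇒ negate
Point 3:
  Lat: degrees = first 2 digits = 44, minutes = 38.851; 44 + 38.851/60 = 44.6475167
  S ⇒ negate
  λ: split at 3 digits → 135° and 30.8623′; 135 + 30.8623/60 = 135.5143717
  W ⇒ negate
Point 4:
  φ: degrees = first 2 digits = 85, minutes = 49.9713; 85 + 49.9713/60 = 85.8328550
  S ⇒ negate
  λ: degrees = first 3 digits = 48, minutes = 16.19196; 48 + 16.19196/60 = 48.2698660
  W ⇒ negate

1. 66.605556, 79.256389
2. -64.745665, -148.151867
3. -44.647517, -135.514372
4. -85.832855, -48.269866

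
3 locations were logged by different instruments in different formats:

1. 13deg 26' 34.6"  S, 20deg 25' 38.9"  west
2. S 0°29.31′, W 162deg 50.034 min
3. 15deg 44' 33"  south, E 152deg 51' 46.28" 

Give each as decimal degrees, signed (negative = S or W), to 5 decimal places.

Point 1:
  φ: 13 + 26/60 + 34.6/3600 = 13.442944
  S → negative
  Longitude: 20 + 25/60 + 38.9/3600 = 20.427472
  W → negative
Point 2:
  Latitude: 29.31′ = 0.488500°; total 0.488500
  S → negative
  Longitude: 162 + 50.034/60 = 162.833900
  hemisphere W, so the sign is −
Point 3:
  φ: 15 + 44/60 + 33/3600 = 15.742500
  S → negative
  λ: 51′ + 46.28″ = 51.77133′; 152 + 51.77133/60 = 152.862856
  E ⇒ keep positive

1. -13.44294, -20.42747
2. -0.48850, -162.83390
3. -15.74250, 152.86286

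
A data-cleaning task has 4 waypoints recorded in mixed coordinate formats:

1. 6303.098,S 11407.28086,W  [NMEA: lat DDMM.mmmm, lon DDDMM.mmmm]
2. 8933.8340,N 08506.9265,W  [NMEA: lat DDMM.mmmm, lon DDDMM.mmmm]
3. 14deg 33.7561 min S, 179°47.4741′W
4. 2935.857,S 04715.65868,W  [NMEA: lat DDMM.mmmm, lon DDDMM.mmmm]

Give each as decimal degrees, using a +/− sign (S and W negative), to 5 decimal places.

Point 1:
  φ: split at 2 digits → 63° and 3.098′; 63 + 3.098/60 = 63.051633
  S ⇒ negate
  λ: degrees = first 3 digits = 114, minutes = 7.28086; 114 + 7.28086/60 = 114.121348
  W ⇒ negate
Point 2:
  Lat: split at 2 digits → 89° and 33.834′; 89 + 33.834/60 = 89.563900
  N ⇒ keep positive
  λ: split at 3 digits → 085° and 6.9265′; 85 + 6.9265/60 = 85.115442
  hemisphere W, so the sign is −
Point 3:
  φ: 14 + 33.7561/60 = 14.562602
  hemisphere S, so the sign is −
  Longitude: 179 + 47.4741/60 = 179.791235
  hemisphere W, so the sign is −
Point 4:
  Latitude: split at 2 digits → 29° and 35.857′; 29 + 35.857/60 = 29.597617
  S → negative
  λ: degrees = first 3 digits = 47, minutes = 15.65868; 47 + 15.65868/60 = 47.260978
  W → negative

1. -63.05163, -114.12135
2. 89.56390, -85.11544
3. -14.56260, -179.79124
4. -29.59762, -47.26098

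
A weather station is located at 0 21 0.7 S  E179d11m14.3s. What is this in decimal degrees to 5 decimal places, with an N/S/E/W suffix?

0.35019° S, 179.18731° E

Latitude: 21′ + 0.7″ = 21.01167′; 0 + 21.01167/60 = 0.350194
Lon: 11′ + 14.3″ = 11.23833′; 179 + 11.23833/60 = 179.187306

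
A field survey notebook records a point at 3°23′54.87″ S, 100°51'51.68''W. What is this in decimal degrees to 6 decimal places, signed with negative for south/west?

-3.398575, -100.864356

Lat: 3 + 23/60 + 54.87/3600 = 3.3985750
hemisphere S, so the sign is −
λ: 100° + 51/60 + 51.68/3600 = 100 + 0.850000 + 0.014356 = 100.8643556
W → negative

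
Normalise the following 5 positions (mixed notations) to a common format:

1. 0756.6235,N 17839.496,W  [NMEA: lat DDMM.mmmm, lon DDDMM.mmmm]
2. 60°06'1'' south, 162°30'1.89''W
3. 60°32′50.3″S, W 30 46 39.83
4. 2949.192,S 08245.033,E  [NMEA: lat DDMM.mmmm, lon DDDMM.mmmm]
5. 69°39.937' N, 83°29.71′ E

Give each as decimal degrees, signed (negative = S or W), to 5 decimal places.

Point 1:
  Lat: split at 2 digits → 07° and 56.6235′; 7 + 56.6235/60 = 7.943725
  N ⇒ keep positive
  λ: degrees = first 3 digits = 178, minutes = 39.496; 178 + 39.496/60 = 178.658267
  hemisphere W, so the sign is −
Point 2:
  Latitude: 60° + 6/60 + 1/3600 = 60 + 0.100000 + 0.000278 = 60.100278
  hemisphere S, so the sign is −
  Longitude: 30′ + 1.89″ = 30.03150′; 162 + 30.03150/60 = 162.500525
  W ⇒ negate
Point 3:
  Lat: 32′ + 50.3″ = 32.83833′; 60 + 32.83833/60 = 60.547306
  S → negative
  λ: 46′ + 39.83″ = 46.66383′; 30 + 46.66383/60 = 30.777731
  W → negative
Point 4:
  Latitude: split at 2 digits → 29° and 49.192′; 29 + 49.192/60 = 29.819867
  hemisphere S, so the sign is −
  λ: degrees = first 3 digits = 82, minutes = 45.033; 82 + 45.033/60 = 82.750550
  E ⇒ keep positive
Point 5:
  Lat: 39.937′ = 0.665617°; total 69.665617
  N ⇒ keep positive
  λ: 29.71′ = 0.495167°; total 83.495167
  E ⇒ keep positive

1. 7.94373, -178.65827
2. -60.10028, -162.50053
3. -60.54731, -30.77773
4. -29.81987, 82.75055
5. 69.66562, 83.49517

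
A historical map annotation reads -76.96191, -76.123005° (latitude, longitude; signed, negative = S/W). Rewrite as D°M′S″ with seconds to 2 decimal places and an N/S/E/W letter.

76°57′42.88″ S, 76°07′22.82″ W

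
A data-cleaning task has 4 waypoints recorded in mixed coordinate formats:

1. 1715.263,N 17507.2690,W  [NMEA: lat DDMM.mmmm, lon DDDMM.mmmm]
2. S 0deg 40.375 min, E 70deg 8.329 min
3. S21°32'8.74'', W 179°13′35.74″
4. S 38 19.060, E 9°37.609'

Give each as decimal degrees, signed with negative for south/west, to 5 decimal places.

1. 17.25438, -175.12115
2. -0.67292, 70.13882
3. -21.53576, -179.22659
4. -38.31767, 9.62682

Point 1:
  φ: degrees = first 2 digits = 17, minutes = 15.263; 17 + 15.263/60 = 17.254383
  N ⇒ keep positive
  Longitude: degrees = first 3 digits = 175, minutes = 7.269; 175 + 7.269/60 = 175.121150
  W → negative
Point 2:
  φ: 0 + 40.375/60 = 0.672917
  S ⇒ negate
  Lon: 70 + 8.329/60 = 70.138817
  E → positive
Point 3:
  Lat: 21 + 32/60 + 8.74/3600 = 21.535761
  hemisphere S, so the sign is −
  λ: 13′ + 35.74″ = 13.59567′; 179 + 13.59567/60 = 179.226594
  W ⇒ negate
Point 4:
  Lat: 19.06′ = 0.317667°; total 38.317667
  S → negative
  Longitude: 37.609′ = 0.626817°; total 9.626817
  E → positive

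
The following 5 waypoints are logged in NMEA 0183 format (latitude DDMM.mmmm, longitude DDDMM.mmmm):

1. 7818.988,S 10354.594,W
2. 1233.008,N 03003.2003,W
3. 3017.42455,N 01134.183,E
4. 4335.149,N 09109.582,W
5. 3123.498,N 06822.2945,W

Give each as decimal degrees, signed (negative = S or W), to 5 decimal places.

Point 1:
  Lat: degrees = first 2 digits = 78, minutes = 18.988; 78 + 18.988/60 = 78.316467
  hemisphere S, so the sign is −
  λ: split at 3 digits → 103° and 54.594′; 103 + 54.594/60 = 103.909900
  hemisphere W, so the sign is −
Point 2:
  Lat: degrees = first 2 digits = 12, minutes = 33.008; 12 + 33.008/60 = 12.550133
  N ⇒ keep positive
  λ: degrees = first 3 digits = 30, minutes = 3.2003; 30 + 3.2003/60 = 30.053338
  hemisphere W, so the sign is −
Point 3:
  Latitude: degrees = first 2 digits = 30, minutes = 17.42455; 30 + 17.42455/60 = 30.290409
  N ⇒ keep positive
  Lon: degrees = first 3 digits = 11, minutes = 34.183; 11 + 34.183/60 = 11.569717
  E ⇒ keep positive
Point 4:
  φ: degrees = first 2 digits = 43, minutes = 35.149; 43 + 35.149/60 = 43.585817
  N → positive
  Lon: degrees = first 3 digits = 91, minutes = 9.582; 91 + 9.582/60 = 91.159700
  W ⇒ negate
Point 5:
  φ: degrees = first 2 digits = 31, minutes = 23.498; 31 + 23.498/60 = 31.391633
  N → positive
  λ: split at 3 digits → 068° and 22.2945′; 68 + 22.2945/60 = 68.371575
  W → negative

1. -78.31647, -103.90990
2. 12.55013, -30.05334
3. 30.29041, 11.56972
4. 43.58582, -91.15970
5. 31.39163, -68.37158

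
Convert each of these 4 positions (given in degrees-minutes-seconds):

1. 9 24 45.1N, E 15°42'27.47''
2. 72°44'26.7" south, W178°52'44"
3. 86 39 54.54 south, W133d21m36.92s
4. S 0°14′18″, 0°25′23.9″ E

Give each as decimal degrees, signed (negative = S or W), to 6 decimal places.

Point 1:
  φ: 24′ + 45.1″ = 24.75167′; 9 + 24.75167/60 = 9.4125278
  N → positive
  λ: 15 + 42/60 + 27.47/3600 = 15.7076306
  E ⇒ keep positive
Point 2:
  φ: 72° + 44/60 + 26.7/3600 = 72 + 0.733333 + 0.007417 = 72.7407500
  hemisphere S, so the sign is −
  Lon: 52′ + 44″ = 52.73333′; 178 + 52.73333/60 = 178.8788889
  W ⇒ negate
Point 3:
  Latitude: 86 + 39/60 + 54.54/3600 = 86.6651500
  S ⇒ negate
  Longitude: 21′ + 36.92″ = 21.61533′; 133 + 21.61533/60 = 133.3602556
  hemisphere W, so the sign is −
Point 4:
  Lat: 0° + 14/60 + 18/3600 = 0 + 0.233333 + 0.005000 = 0.2383333
  S → negative
  λ: 0 + 25/60 + 23.9/3600 = 0.4233056
  E ⇒ keep positive

1. 9.412528, 15.707631
2. -72.740750, -178.878889
3. -86.665150, -133.360256
4. -0.238333, 0.423306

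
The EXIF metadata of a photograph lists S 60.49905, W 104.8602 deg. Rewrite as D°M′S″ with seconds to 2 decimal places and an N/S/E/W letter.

60°29′56.58″ S, 104°51′36.72″ W

Lat: 0.499050° → 29.94300′; 0.94300 × 60 = 56.5800″
Longitude: 0.860200° → 51.61200′; 0.61200 × 60 = 36.7200″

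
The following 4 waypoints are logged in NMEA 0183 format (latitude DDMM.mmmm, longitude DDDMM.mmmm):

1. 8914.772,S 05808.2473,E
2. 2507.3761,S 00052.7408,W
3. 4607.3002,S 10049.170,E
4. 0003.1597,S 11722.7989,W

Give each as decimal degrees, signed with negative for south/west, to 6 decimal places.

Point 1:
  Lat: split at 2 digits → 89° and 14.772′; 89 + 14.772/60 = 89.2462000
  hemisphere S, so the sign is −
  Lon: split at 3 digits → 058° and 8.2473′; 58 + 8.2473/60 = 58.1374550
  E → positive
Point 2:
  Latitude: split at 2 digits → 25° and 7.3761′; 25 + 7.3761/60 = 25.1229350
  hemisphere S, so the sign is −
  Lon: degrees = first 3 digits = 0, minutes = 52.7408; 0 + 52.7408/60 = 0.8790133
  hemisphere W, so the sign is −
Point 3:
  Lat: degrees = first 2 digits = 46, minutes = 7.3002; 46 + 7.3002/60 = 46.1216700
  S → negative
  Longitude: split at 3 digits → 100° and 49.17′; 100 + 49.17/60 = 100.8195000
  E ⇒ keep positive
Point 4:
  Lat: split at 2 digits → 00° and 3.1597′; 0 + 3.1597/60 = 0.0526617
  S → negative
  Longitude: degrees = first 3 digits = 117, minutes = 22.7989; 117 + 22.7989/60 = 117.3799817
  W → negative

1. -89.246200, 58.137455
2. -25.122935, -0.879013
3. -46.121670, 100.819500
4. -0.052662, -117.379982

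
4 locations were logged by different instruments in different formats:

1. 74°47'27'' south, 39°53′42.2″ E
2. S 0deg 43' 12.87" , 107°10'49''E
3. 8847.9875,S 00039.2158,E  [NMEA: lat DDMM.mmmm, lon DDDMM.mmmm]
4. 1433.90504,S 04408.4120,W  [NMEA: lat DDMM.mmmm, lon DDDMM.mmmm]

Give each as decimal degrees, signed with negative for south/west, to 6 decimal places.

Point 1:
  Latitude: 74 + 47/60 + 27/3600 = 74.7908333
  hemisphere S, so the sign is −
  λ: 53′ + 42.2″ = 53.70333′; 39 + 53.70333/60 = 39.8950556
  E ⇒ keep positive
Point 2:
  Lat: 0 + 43/60 + 12.87/3600 = 0.7202417
  hemisphere S, so the sign is −
  λ: 107° + 10/60 + 49/3600 = 107 + 0.166667 + 0.013611 = 107.1802778
  E ⇒ keep positive
Point 3:
  φ: degrees = first 2 digits = 88, minutes = 47.9875; 88 + 47.9875/60 = 88.7997917
  hemisphere S, so the sign is −
  λ: split at 3 digits → 000° and 39.2158′; 0 + 39.2158/60 = 0.6535967
  E ⇒ keep positive
Point 4:
  Lat: split at 2 digits → 14° and 33.90504′; 14 + 33.90504/60 = 14.5650840
  hemisphere S, so the sign is −
  λ: degrees = first 3 digits = 44, minutes = 8.412; 44 + 8.412/60 = 44.1402000
  hemisphere W, so the sign is −

1. -74.790833, 39.895056
2. -0.720242, 107.180278
3. -88.799792, 0.653597
4. -14.565084, -44.140200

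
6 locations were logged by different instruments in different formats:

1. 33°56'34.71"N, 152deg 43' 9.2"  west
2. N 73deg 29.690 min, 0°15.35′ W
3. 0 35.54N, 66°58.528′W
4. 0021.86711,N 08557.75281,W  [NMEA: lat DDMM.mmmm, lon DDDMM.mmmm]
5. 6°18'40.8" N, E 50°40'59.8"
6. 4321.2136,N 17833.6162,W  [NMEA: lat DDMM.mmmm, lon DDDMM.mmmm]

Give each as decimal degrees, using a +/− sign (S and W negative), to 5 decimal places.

1. 33.94298, -152.71922
2. 73.49483, -0.25583
3. 0.59233, -66.97547
4. 0.36445, -85.96255
5. 6.31133, 50.68328
6. 43.35356, -178.56027

Point 1:
  Latitude: 33 + 56/60 + 34.71/3600 = 33.942975
  N ⇒ keep positive
  Lon: 43′ + 9.2″ = 43.15333′; 152 + 43.15333/60 = 152.719222
  W ⇒ negate
Point 2:
  Latitude: 73 + 29.69/60 = 73.494833
  N ⇒ keep positive
  Lon: 15.35′ = 0.255833°; total 0.255833
  hemisphere W, so the sign is −
Point 3:
  φ: 35.54′ = 0.592333°; total 0.592333
  N → positive
  λ: 58.528′ = 0.975467°; total 66.975467
  W → negative
Point 4:
  Latitude: degrees = first 2 digits = 0, minutes = 21.86711; 0 + 21.86711/60 = 0.364452
  N → positive
  Lon: split at 3 digits → 085° and 57.75281′; 85 + 57.75281/60 = 85.962547
  hemisphere W, so the sign is −
Point 5:
  Lat: 6 + 18/60 + 40.8/3600 = 6.311333
  N → positive
  Longitude: 50° + 40/60 + 59.8/3600 = 50 + 0.666667 + 0.016611 = 50.683278
  E ⇒ keep positive
Point 6:
  φ: degrees = first 2 digits = 43, minutes = 21.2136; 43 + 21.2136/60 = 43.353560
  N → positive
  Lon: split at 3 digits → 178° and 33.6162′; 178 + 33.6162/60 = 178.560270
  hemisphere W, so the sign is −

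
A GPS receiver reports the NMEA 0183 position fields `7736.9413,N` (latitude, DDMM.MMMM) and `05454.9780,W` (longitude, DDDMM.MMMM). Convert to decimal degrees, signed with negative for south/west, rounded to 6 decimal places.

φ: split at 2 digits → 77° and 36.9413′; 77 + 36.9413/60 = 77.6156883
N ⇒ keep positive
Lon: degrees = first 3 digits = 54, minutes = 54.978; 54 + 54.978/60 = 54.9163000
W → negative

77.615688, -54.916300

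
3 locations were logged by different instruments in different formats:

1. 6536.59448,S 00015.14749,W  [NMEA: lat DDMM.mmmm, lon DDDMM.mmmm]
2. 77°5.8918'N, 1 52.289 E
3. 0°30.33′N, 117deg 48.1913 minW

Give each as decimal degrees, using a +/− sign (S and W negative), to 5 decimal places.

Point 1:
  Lat: split at 2 digits → 65° and 36.59448′; 65 + 36.59448/60 = 65.609908
  hemisphere S, so the sign is −
  Lon: split at 3 digits → 000° and 15.14749′; 0 + 15.14749/60 = 0.252458
  hemisphere W, so the sign is −
Point 2:
  Lat: 5.8918′ = 0.098197°; total 77.098197
  N ⇒ keep positive
  Lon: 1 + 52.289/60 = 1.871483
  E ⇒ keep positive
Point 3:
  φ: 30.33′ = 0.505500°; total 0.505500
  N ⇒ keep positive
  Lon: 117 + 48.1913/60 = 117.803188
  W ⇒ negate

1. -65.60991, -0.25246
2. 77.09820, 1.87148
3. 0.50550, -117.80319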